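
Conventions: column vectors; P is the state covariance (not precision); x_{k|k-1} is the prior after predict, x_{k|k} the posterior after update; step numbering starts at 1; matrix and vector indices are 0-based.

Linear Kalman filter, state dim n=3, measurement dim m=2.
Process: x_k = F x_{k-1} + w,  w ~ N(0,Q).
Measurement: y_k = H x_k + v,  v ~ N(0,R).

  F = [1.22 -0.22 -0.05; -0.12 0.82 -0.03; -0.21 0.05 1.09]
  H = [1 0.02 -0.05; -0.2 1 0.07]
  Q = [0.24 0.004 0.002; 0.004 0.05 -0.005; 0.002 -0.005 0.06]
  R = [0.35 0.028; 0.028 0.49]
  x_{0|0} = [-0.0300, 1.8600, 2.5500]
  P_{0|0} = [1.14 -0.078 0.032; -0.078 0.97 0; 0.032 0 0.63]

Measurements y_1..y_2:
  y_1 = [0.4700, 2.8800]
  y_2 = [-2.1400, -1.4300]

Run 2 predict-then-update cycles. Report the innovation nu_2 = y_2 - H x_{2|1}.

innov = [-1.6814, -3.3258]

step 1: x^-=[-0.5733, 1.4523, 2.8788]  P^-=[2.0233 -0.4180 -0.3005; -0.4180 0.7348 0.0528; -0.3005 0.0528 0.8482]  S=[2.3889 -0.8079; -0.8079 1.4929]  K=[0.8061 -0.1289; 0.0199 0.5615; -0.1274 0.0465]  nu=[1.1582, 1.1115]  x^+=[0.2171, 2.0995, 2.7829]  P^+=[0.2781 0.0152 -0.0027; 0.0152 0.2813 -0.0371; -0.0027 -0.0371 0.7966]
step 2: x^-=[-0.3362, 1.6120, 3.0927]  P^-=[0.6609 -0.0693 -0.1088; -0.0693 0.2427 -0.0480; -0.1088 -0.0480 1.0163]  S=[1.0217 -0.1783; -0.1783 0.7881]  K=[0.6293 -0.1229; -0.0049 0.3201; -0.1532 0.0223]  nu=[-1.6814, -3.3258]  x^+=[-0.9855, 0.5555, 3.2762]  P^+=[0.2167 0.0009 -0.0022; 0.0009 0.1613 -0.0631; -0.0022 -0.0631 0.9907]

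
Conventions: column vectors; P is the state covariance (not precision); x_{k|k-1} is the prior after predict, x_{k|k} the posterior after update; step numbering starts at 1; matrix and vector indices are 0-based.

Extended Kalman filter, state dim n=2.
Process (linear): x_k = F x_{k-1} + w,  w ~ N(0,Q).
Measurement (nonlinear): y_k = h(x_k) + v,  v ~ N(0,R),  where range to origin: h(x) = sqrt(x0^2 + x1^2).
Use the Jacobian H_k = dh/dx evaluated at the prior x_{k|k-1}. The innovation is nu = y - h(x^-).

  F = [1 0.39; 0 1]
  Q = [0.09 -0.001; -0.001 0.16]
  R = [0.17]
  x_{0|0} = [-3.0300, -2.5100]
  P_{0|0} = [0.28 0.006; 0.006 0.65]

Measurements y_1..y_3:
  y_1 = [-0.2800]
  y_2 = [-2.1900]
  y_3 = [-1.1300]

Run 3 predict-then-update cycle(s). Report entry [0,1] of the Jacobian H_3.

H_jac[0,1] = -0.9525

step 1: x^-=[-4.0089, -2.5100]  P^-=[0.4735 0.2585; 0.2585 0.8100]  H_jac=[-0.8476 -0.5307]  S=[0.9708]  K=[-0.5547; -0.6684]  nu=[-5.0098]  x^+=[-1.2298, 0.8388]  P^+=[0.1748 -0.1015; -0.1015 0.3762]
step 2: x^-=[-0.9027, 0.8388]  P^-=[0.2429 0.0442; 0.0442 0.5362]  H_jac=[-0.7326 0.6807]  S=[0.5047]  K=[-0.2929; 0.6590]  nu=[-3.4222]  x^+=[0.0996, -1.4166]  P^+=[0.1996 0.1416; 0.1416 0.3170]
step 3: x^-=[-0.4529, -1.4166]  P^-=[0.4483 0.2643; 0.2643 0.4770]  H_jac=[-0.3045 -0.9525]  S=[0.7977]  K=[-0.4867; -0.6705]  nu=[-2.6172]  x^+=[0.8210, 0.3383]  P^+=[0.2593 0.0040; 0.0040 0.1184]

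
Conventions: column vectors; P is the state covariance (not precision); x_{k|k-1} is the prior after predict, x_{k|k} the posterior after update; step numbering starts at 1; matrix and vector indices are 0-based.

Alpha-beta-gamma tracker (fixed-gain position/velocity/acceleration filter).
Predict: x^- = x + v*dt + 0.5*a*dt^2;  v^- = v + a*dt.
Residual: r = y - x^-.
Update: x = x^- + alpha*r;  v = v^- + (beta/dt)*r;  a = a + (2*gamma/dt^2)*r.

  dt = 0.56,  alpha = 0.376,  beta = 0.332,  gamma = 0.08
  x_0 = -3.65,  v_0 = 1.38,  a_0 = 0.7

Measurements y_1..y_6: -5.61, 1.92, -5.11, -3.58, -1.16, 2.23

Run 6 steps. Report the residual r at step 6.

resid = 4.9413

step 1: x_pred=-2.7674  r=-2.8426  x^+=-3.8362  v^+=0.0868  a^+=-0.7503
step 2: x_pred=-3.9053  r=5.8253  x^+=-1.7150  v^+=3.1202  a^+=2.2218
step 3: x_pred=0.3807  r=-5.4907  x^+=-1.6838  v^+=1.1092  a^+=-0.5796
step 4: x_pred=-1.1535  r=-2.4265  x^+=-2.0659  v^+=-0.6539  a^+=-1.8176
step 5: x_pred=-2.7171  r=1.5571  x^+=-2.1316  v^+=-0.7486  a^+=-1.0231
step 6: x_pred=-2.7113  r=4.9413  x^+=-0.8534  v^+=1.6079  a^+=1.4979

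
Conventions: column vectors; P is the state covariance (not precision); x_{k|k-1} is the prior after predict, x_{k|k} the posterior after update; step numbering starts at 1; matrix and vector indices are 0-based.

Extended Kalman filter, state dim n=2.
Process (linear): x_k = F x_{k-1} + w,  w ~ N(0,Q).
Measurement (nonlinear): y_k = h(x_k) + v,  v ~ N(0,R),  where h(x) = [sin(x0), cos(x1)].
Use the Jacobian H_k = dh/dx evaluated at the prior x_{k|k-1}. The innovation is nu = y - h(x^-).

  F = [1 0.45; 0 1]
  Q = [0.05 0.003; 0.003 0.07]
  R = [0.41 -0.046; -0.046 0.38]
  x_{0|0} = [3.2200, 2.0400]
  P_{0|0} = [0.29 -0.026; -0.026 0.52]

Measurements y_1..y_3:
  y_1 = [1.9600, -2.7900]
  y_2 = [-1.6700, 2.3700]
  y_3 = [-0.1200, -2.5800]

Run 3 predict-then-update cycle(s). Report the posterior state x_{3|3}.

step 1: x^-=[4.1380, 2.0400]  P^-=[0.4219 0.2110; 0.2110 0.5900]  H_jac=[-0.5433 0.0000; 0.0000 -0.8919]  S=[0.5345 0.0563; 0.0563 0.8494]  K=[-0.4084 -0.1945; -0.1503 -0.6096]  nu=[2.7995, -2.3378]  x^+=[3.4496, 3.0444]  P^+=[0.2917 0.0618; 0.0618 0.2520]
step 2: x^-=[4.8195, 3.0444]  P^-=[0.4483 0.1782; 0.1782 0.3220]  H_jac=[0.1069 0.0000; 0.0000 -0.0971]  S=[0.4151 -0.0479; -0.0479 0.3830]  K=[0.1119 -0.0312; 0.0370 -0.0770]  nu=[-0.6757, 3.3653]  x^+=[4.6390, 2.7603]  P^+=[0.4424 0.1751; 0.1751 0.3189]
step 3: x^-=[5.8811, 2.7603]  P^-=[0.7146 0.3216; 0.3216 0.3889]  H_jac=[0.9202 0.0000; 0.0000 -0.3722]  S=[1.0151 -0.1561; -0.1561 0.4339]  K=[0.6408 -0.0452; 0.2543 -0.2420]  nu=[0.2714, -1.6518]  x^+=[6.1297, 3.2291]  P^+=[0.2878 0.1254; 0.1254 0.2786]

x_post = [6.1297, 3.2291]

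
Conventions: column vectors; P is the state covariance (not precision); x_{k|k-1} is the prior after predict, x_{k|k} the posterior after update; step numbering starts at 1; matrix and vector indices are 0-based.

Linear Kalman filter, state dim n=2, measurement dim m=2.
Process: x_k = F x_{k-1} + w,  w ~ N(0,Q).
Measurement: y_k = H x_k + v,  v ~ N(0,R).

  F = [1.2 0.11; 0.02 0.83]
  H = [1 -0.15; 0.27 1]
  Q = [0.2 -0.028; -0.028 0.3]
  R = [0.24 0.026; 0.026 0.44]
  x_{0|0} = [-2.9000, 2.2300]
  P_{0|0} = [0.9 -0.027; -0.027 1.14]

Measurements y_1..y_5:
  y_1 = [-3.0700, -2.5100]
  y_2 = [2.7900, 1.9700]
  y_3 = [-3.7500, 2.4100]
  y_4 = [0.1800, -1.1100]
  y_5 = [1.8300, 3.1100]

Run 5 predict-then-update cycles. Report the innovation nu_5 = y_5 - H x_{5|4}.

step 1: x^-=[-3.2347, 1.7929]  P^-=[1.5027 0.0707; 0.0707 1.0848]  S=[1.7459 0.3369; 0.3369 1.6725]  K=[0.8320 0.1173; -0.1873 0.6977]  nu=[0.4336, -3.4295]  x^+=[-3.2762, -0.6813]  P^+=[0.2054 0.0178; 0.0178 0.2973]
step 2: x^-=[-4.0064, -0.6310]  P^-=[0.5041 0.0218; 0.0218 0.5055]  S=[0.7489 0.1072; 0.1072 0.9940]  K=[0.6561 0.0881; -0.1480 0.5304]  nu=[6.7017, 3.6827]  x^+=[0.7151, 0.3303]  P^+=[0.1616 0.0122; 0.0122 0.2262]
step 3: x^-=[0.8944, 0.2885]  P^-=[0.4386 0.0087; 0.0087 0.4563]  S=[0.6863 0.0843; 0.0843 0.9330]  K=[0.6275 0.0796; -0.1491 0.5051]  nu=[-4.6012, 1.8800]  x^+=[-1.8431, 1.9242]  P^+=[0.1541 0.0097; 0.0097 0.2157]
step 4: x^-=[-2.0000, 1.5602]  P^-=[0.4271 0.0051; 0.0051 0.4490]  S=[0.6757 0.0788; 0.0788 0.9229]  K=[0.6220 0.0773; -0.1506 0.5009]  nu=[2.4140, -2.1302]  x^+=[-0.6633, 0.1297]  P^+=[0.1526 0.0090; 0.0090 0.2140]
step 5: x^-=[-0.7817, 0.0944]  P^-=[0.4247 0.0042; 0.0042 0.4478]  S=[0.6736 0.0775; 0.0775 0.9210]  K=[0.6208 0.0768; -0.1511 0.5001]  nu=[2.6259, 3.2267]  x^+=[1.0963, 1.3115]  P^+=[0.1523 0.0088; 0.0088 0.2138]

innov = [2.6259, 3.2267]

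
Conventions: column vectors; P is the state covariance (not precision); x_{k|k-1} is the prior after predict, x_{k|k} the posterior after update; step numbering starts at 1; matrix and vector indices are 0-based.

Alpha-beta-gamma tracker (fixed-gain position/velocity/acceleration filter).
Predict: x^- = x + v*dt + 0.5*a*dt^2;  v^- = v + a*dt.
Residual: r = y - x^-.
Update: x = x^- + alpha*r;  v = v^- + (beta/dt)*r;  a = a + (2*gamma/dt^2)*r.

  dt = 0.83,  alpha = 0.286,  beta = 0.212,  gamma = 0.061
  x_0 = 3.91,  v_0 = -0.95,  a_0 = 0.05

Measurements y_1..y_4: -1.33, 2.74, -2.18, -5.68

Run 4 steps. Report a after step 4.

step 1: x_pred=3.1387  r=-4.4687  x^+=1.8607  v^+=-2.0499  a^+=-0.7414
step 2: x_pred=-0.0961  r=2.8361  x^+=0.7150  v^+=-1.9408  a^+=-0.2391
step 3: x_pred=-0.9783  r=-1.2017  x^+=-1.3220  v^+=-2.4463  a^+=-0.4519
step 4: x_pred=-3.5080  r=-2.1720  x^+=-4.1292  v^+=-3.3761  a^+=-0.8366

a_post = -0.8366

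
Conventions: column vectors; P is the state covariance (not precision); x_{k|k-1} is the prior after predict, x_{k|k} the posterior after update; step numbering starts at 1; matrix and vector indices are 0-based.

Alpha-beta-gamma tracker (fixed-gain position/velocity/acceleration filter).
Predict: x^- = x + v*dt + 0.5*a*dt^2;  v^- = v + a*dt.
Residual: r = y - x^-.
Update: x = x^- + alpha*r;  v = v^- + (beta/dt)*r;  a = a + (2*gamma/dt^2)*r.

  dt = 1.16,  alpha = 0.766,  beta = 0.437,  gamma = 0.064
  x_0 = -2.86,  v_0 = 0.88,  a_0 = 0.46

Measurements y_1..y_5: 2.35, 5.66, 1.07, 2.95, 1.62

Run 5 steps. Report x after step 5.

x_post = 2.1410

step 1: x_pred=-1.5297  r=3.8797  x^+=1.4421  v^+=2.8752  a^+=0.8291
step 2: x_pred=5.3351  r=0.3249  x^+=5.5840  v^+=3.9593  a^+=0.8600
step 3: x_pred=10.7553  r=-9.6853  x^+=3.3364  v^+=1.3081  a^+=-0.0614
step 4: x_pred=4.8125  r=-1.8625  x^+=3.3858  v^+=0.5353  a^+=-0.2385
step 5: x_pred=3.8463  r=-2.2263  x^+=2.1410  v^+=-0.5801  a^+=-0.4503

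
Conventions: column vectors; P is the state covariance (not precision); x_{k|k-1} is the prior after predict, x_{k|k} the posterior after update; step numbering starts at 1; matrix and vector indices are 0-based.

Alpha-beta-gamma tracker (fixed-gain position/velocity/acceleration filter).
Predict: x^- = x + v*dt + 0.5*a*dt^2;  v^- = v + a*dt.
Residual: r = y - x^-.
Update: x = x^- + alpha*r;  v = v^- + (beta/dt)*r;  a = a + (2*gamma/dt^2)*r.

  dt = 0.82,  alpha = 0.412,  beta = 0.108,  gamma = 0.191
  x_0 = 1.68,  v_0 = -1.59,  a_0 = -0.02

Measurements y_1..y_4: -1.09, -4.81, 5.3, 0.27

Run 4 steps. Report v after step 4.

step 1: x_pred=0.3695  r=-1.4595  x^+=-0.2318  v^+=-1.7986  a^+=-0.8491
step 2: x_pred=-1.9922  r=-2.8178  x^+=-3.1531  v^+=-2.8661  a^+=-2.4500
step 3: x_pred=-6.3270  r=11.6270  x^+=-1.5367  v^+=-3.3437  a^+=4.1555
step 4: x_pred=-2.8814  r=3.1514  x^+=-1.5830  v^+=0.4789  a^+=5.9458

v_post = 0.4789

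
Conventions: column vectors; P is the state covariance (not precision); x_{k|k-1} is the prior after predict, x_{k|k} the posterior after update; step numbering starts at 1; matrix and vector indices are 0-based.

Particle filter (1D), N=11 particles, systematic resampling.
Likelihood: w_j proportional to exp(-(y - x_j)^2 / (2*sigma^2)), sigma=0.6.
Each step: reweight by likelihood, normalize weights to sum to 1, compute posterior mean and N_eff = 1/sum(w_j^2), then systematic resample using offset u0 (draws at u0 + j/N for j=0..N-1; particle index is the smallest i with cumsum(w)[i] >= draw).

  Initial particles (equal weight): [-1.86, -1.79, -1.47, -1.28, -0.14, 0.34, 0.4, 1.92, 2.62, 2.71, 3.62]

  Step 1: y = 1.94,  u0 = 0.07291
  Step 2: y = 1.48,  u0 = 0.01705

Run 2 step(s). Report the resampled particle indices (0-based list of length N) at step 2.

resampled_idx = [0, 0, 1, 1, 2, 2, 3, 4, 4, 5, 8]

step 1: w=[0.0000, 0.0000, 0.0000, 0.0000, 0.0012, 0.0139, 0.0181, 0.4870, 0.2563, 0.2138, 0.0097]  mean=2.2329  Neff=2.8639  idx=[7, 7, 7, 7, 7, 8, 8, 8, 9, 9, 9]
step 2: w=[0.1632, 0.1632, 0.1632, 0.1632, 0.1632, 0.0351, 0.0351, 0.0351, 0.0261, 0.0261, 0.0261]  mean=2.0557  Neff=7.1945  idx=[0, 0, 1, 1, 2, 2, 3, 4, 4, 5, 8]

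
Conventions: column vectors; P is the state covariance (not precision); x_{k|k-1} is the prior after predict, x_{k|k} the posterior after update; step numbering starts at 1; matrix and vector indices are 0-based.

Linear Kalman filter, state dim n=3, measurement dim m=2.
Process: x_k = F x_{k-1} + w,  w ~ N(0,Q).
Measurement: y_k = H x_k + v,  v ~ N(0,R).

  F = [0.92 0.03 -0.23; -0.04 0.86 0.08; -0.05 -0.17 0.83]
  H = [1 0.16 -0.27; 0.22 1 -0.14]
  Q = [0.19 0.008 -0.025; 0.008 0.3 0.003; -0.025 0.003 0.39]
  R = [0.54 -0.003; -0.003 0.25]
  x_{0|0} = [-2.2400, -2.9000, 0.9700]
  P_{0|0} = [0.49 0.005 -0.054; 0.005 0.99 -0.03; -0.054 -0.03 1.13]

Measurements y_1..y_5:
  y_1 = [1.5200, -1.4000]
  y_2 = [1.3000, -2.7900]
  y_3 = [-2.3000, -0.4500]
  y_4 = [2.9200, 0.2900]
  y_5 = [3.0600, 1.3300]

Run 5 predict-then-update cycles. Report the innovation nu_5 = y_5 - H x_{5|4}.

step 1: x^-=[-2.3709, -2.3268, 1.4101]  P^-=[0.6889 0.0001 -0.3129; 0.0001 1.0361 -0.0849; -0.3129 -0.0849 1.2113]  S=[1.5201 0.4474; 0.4474 1.3863]  K=[0.5164 -0.0257; -0.1087 0.7911; -0.3992 -0.1044]  nu=[4.6439, 1.6458]  x^+=[-0.0152, -1.5295, -0.6155]  P^+=[0.2946 -0.0705 0.0163; -0.0705 0.2276 0.0999; 0.0163 0.0999 0.9167]
step 2: x^-=[0.0817, -1.3640, -0.2501]  P^-=[0.4759 -0.0877 -0.1846; -0.0877 0.4931 0.1030; -0.1846 0.1030 0.9981]  S=[1.1640 0.1342; 0.1342 0.7297]  K=[0.4422 -0.0226; -0.1063 0.6492; -0.3716 -0.0376]  nu=[1.3690, -1.4790]  x^+=[0.7206, -2.4697, -0.7033]  P^+=[0.2506 -0.0611 0.0072; -0.0611 0.1910 0.1067; 0.0072 0.1067 0.8326]
step 3: x^-=[0.7506, -2.2090, -0.1999]  P^-=[0.4384 -0.0801 -0.1744; -0.0801 0.4658 0.1075; -0.1744 0.1075 0.9380]  S=[1.1180 0.1238; 0.1238 0.7008]  K=[0.4247 -0.0169; -0.1014 0.6360; -0.3644 -0.0243]  nu=[-2.7511, 1.5659]  x^+=[-0.4443, -0.9341, 0.7647]  P^+=[0.2384 -0.0581 -0.0011; -0.0581 0.1868 0.1054; -0.0011 0.1054 0.7869]
step 4: x^-=[-0.6126, -0.7244, 0.8157]  P^-=[0.4294 -0.0770 -0.1721; -0.0770 0.4621 0.1044; -0.1721 0.1044 0.9074]  S=[1.1066 0.1238; 0.1238 0.6982]  K=[0.4205 -0.0151; -0.0992 0.6343; -0.3593 -0.0230]  nu=[3.8688, 1.2634]  x^+=[0.9953, -0.3068, -0.6032]  P^+=[0.2351 -0.0574 -0.0046; -0.0574 0.1859 0.1030; -0.0046 0.1030 0.7622]
step 5: x^-=[1.0452, -0.3519, -0.4983]  P^-=[0.4268 -0.0757 -0.1702; -0.0757 0.4609 0.1013; -0.1702 0.1013 0.8914]  S=[1.1025 0.1243; 0.1243 0.6978]  K=[0.4195 -0.0145; -0.0980 0.6337; -0.3552 -0.0241]  nu=[1.9365, 1.3822]  x^+=[1.8375, 0.3342, -1.2195]  P^+=[0.2342 -0.0572 -0.0055; -0.0572 0.1855 0.1012; -0.0055 0.1012 0.7497]

innov = [1.9365, 1.3822]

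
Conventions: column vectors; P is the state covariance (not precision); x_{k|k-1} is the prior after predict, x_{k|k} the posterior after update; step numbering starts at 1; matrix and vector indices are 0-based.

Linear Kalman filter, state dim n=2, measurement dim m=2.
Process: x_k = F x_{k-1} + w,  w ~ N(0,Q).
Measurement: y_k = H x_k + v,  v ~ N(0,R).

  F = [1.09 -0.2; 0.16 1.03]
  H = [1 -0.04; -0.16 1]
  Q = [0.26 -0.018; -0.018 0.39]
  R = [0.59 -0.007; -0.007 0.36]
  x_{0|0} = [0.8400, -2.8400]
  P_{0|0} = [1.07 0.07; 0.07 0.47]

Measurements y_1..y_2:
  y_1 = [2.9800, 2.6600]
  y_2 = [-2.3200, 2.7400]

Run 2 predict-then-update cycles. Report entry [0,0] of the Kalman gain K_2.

step 1: x^-=[1.4836, -2.7908]  P^-=[1.5195 0.1481; 0.1481 0.9391]  S=[2.0992 -0.1386; -0.1386 1.2906]  K=[0.7213 0.0039; 0.1002 0.7200]  nu=[1.3848, 5.6882]  x^+=[2.5044, 1.4437]  P^+=[0.4281 0.0648; 0.0648 0.2689]
step 2: x^-=[2.4411, 1.8877]  P^-=[0.7512 0.0720; 0.0720 0.7076]  S=[1.3365 -0.0830; -0.0830 1.0638]  K=[0.5598 -0.0016; 0.0737 0.6601]  nu=[-4.6856, 1.2428]  x^+=[-0.1837, 2.3628]  P^+=[0.3322 0.0487; 0.0487 0.2449]

K[0,0] = 0.5598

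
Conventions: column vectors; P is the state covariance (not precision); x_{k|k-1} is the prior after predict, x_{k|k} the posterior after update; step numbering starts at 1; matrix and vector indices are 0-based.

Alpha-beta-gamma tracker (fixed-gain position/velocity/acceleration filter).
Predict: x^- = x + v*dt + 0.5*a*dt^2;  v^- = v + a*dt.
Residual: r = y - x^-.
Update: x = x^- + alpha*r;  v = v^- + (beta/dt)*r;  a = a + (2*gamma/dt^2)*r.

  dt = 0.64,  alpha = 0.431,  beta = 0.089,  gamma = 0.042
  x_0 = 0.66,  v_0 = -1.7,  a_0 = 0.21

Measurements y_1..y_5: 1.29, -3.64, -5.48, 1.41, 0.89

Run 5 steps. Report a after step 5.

step 1: x_pred=-0.3850  r=1.6750  x^+=0.3369  v^+=-1.3327  a^+=0.5535
step 2: x_pred=-0.4026  r=-3.2374  x^+=-1.7979  v^+=-1.4286  a^+=-0.1104
step 3: x_pred=-2.7349  r=-2.7451  x^+=-3.9180  v^+=-1.8810  a^+=-0.6734
step 4: x_pred=-5.2598  r=6.6698  x^+=-2.3851  v^+=-1.3845  a^+=0.6944
step 5: x_pred=-3.1290  r=4.0190  x^+=-1.3968  v^+=-0.3811  a^+=1.5186

a_post = 1.5186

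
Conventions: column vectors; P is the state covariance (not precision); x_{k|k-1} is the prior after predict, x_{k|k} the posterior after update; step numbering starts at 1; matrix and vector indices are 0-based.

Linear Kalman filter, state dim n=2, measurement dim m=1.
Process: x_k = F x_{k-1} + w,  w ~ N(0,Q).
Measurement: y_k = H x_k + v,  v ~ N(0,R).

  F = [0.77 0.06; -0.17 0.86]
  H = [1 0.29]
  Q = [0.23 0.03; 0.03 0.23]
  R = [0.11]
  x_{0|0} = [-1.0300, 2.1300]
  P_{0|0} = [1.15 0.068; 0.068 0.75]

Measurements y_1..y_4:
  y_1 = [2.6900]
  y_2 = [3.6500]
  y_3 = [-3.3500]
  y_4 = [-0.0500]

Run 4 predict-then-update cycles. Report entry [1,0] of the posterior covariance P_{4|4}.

P_post[1,0] = -0.1822

step 1: x^-=[-0.6653, 2.0069]  P^-=[0.9208 -0.0375; -0.0375 0.7981]  S=[1.0762]  K=[0.8455; 0.1802]  nu=[2.7733]  x^+=[1.6796, 2.5067]  P^+=[0.1514 -0.2015; -0.2015 0.7631]
step 2: x^-=[1.4437, 1.8702]  P^-=[0.3039 -0.0818; -0.0818 0.8577]  S=[0.4386]  K=[0.6388; 0.3806]  nu=[1.6639]  x^+=[2.5067, 2.5035]  P^+=[0.1249 -0.1884; -0.1884 0.7942]
step 3: x^-=[2.0804, 1.7268]  P^-=[0.2895 -0.0682; -0.0682 0.8761]  S=[0.4336]  K=[0.6220; 0.4285]  nu=[-5.9311]  x^+=[-1.6090, -0.8149]  P^+=[0.1217 -0.1838; -0.1838 0.7964]
step 4: x^-=[-1.2879, -0.4273]  P^-=[0.2881 -0.0647; -0.0647 0.8763]  S=[0.4342]  K=[0.6202; 0.4363]  nu=[1.3618]  x^+=[-0.4433, 0.1668]  P^+=[0.1210 -0.1822; -0.1822 0.7937]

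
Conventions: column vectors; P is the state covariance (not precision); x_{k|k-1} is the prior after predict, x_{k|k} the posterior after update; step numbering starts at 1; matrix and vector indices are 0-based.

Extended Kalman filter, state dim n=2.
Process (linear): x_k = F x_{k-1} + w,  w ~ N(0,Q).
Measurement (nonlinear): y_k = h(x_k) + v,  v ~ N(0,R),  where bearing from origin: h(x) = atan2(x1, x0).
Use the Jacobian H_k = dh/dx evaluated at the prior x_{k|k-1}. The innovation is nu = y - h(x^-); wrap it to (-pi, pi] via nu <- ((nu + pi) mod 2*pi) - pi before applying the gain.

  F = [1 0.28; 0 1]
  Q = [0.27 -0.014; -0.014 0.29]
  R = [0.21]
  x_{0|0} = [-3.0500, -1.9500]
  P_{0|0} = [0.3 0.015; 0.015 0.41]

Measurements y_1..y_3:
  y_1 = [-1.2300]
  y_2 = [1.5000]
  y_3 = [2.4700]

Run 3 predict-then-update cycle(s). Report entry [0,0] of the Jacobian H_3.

step 1: x^-=[-3.5960, -1.9500]  P^-=[0.6105 0.1158; 0.1158 0.7000]  H_jac=[0.1165 -0.2149]  S=[0.2448]  K=[0.1890; -0.5593]  nu=[1.4147]  x^+=[-3.3287, -2.7413]  P^+=[0.6018 0.1417; 0.1417 0.6234]
step 2: x^-=[-4.0962, -2.7413]  P^-=[1.0000 0.3022; 0.3022 0.9134]  H_jac=[0.1128 -0.1686]  S=[0.2372]  K=[0.2609; -0.5055]  nu=[-2.2314]  x^+=[-4.6783, -1.6133]  P^+=[0.9839 0.3335; 0.3335 0.8528]
step 3: x^-=[-5.1301, -1.6133]  P^-=[1.5075 0.5583; 0.5583 1.1428]  H_jac=[0.0558 -0.1774]  S=[0.2396]  K=[-0.0624; -0.7161]  nu=[-0.9763]  x^+=[-5.0692, -0.9142]  P^+=[1.5066 0.5476; 0.5476 1.0199]

H_jac[0,0] = 0.0558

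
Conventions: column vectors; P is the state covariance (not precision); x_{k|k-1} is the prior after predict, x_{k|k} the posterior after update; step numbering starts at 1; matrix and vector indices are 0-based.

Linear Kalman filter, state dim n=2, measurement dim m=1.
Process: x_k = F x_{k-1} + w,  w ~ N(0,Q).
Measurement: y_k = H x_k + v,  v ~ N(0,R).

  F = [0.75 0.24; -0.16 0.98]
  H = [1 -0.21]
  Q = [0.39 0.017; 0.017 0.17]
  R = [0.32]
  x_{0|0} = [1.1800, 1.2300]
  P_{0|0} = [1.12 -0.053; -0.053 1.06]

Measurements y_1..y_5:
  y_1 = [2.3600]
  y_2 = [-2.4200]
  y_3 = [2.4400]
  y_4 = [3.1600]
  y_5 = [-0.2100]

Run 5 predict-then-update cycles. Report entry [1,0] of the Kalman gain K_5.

K[1,0] = 0.2607

step 1: x^-=[1.1802, 1.0166]  P^-=[1.0620 0.0950; 0.0950 1.2333]  S=[1.3965]  K=[0.7462; -0.1174]  nu=[1.3933]  x^+=[2.2199, 0.8530]  P^+=[0.2844 0.2174; 0.2174 1.2141]
step 2: x^-=[1.8696, 0.4807]  P^-=[0.6982 0.4198; 0.4198 1.2751]  S=[0.8981]  K=[0.6792; 0.1693]  nu=[-4.1886]  x^+=[-0.9755, -0.2285]  P^+=[0.2838 0.3165; 0.3165 1.2493]
step 3: x^-=[-0.7865, -0.0679]  P^-=[0.7356 0.4973; 0.4973 1.2779]  S=[0.9031]  K=[0.6989; 0.2535]  nu=[3.2122]  x^+=[1.4585, 0.7465]  P^+=[0.2945 0.3373; 0.3373 1.2198]
step 4: x^-=[1.2730, 0.4982]  P^-=[0.7473 0.5035; 0.5035 1.2433]  S=[0.9107]  K=[0.7045; 0.2662]  nu=[1.9916]  x^+=[2.6761, 1.0284]  P^+=[0.2953 0.3327; 0.3327 1.1788]
step 5: x^-=[2.2539, 0.5796]  P^-=[0.7438 0.4906; 0.4906 1.2053]  S=[0.9109]  K=[0.7034; 0.2607]  nu=[-2.3422]  x^+=[0.6063, -0.0310]  P^+=[0.2930 0.3235; 0.3235 1.1434]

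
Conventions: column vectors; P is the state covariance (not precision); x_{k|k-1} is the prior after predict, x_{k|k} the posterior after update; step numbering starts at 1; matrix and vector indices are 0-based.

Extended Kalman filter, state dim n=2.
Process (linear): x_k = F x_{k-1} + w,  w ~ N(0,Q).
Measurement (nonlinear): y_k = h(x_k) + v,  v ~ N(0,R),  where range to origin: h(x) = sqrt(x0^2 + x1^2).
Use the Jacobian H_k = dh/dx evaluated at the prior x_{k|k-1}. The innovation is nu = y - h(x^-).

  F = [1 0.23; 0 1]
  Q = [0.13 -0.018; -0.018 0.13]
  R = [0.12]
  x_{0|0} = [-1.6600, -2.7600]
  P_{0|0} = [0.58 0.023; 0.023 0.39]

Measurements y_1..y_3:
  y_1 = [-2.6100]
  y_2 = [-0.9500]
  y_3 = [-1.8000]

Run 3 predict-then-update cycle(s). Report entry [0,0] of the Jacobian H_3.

step 1: x^-=[-2.2948, -2.7600]  P^-=[0.7412 0.0947; 0.0947 0.5200]  H_jac=[-0.6393 -0.7689]  S=[0.8235]  K=[-0.6638; -0.5590]  nu=[-6.1994]  x^+=[1.8206, 0.7057]  P^+=[0.3783 -0.2109; -0.2109 0.2626]
step 2: x^-=[1.9830, 0.7057]  P^-=[0.4252 -0.1685; -0.1685 0.3926]  H_jac=[0.9421 0.3353]  S=[0.4350]  K=[0.7908; -0.0623]  nu=[-3.0548]  x^+=[-0.4329, 0.8962]  P^+=[0.1531 -0.1471; -0.1471 0.3909]
step 3: x^-=[-0.2268, 0.8962]  P^-=[0.2361 -0.0752; -0.0752 0.5209]  H_jac=[-0.2453 0.9694]  S=[0.6595]  K=[-0.1983; 0.7937]  nu=[-2.7245]  x^+=[0.3135, -1.2661]  P^+=[0.2102 0.0286; 0.0286 0.1055]

H_jac[0,0] = -0.2453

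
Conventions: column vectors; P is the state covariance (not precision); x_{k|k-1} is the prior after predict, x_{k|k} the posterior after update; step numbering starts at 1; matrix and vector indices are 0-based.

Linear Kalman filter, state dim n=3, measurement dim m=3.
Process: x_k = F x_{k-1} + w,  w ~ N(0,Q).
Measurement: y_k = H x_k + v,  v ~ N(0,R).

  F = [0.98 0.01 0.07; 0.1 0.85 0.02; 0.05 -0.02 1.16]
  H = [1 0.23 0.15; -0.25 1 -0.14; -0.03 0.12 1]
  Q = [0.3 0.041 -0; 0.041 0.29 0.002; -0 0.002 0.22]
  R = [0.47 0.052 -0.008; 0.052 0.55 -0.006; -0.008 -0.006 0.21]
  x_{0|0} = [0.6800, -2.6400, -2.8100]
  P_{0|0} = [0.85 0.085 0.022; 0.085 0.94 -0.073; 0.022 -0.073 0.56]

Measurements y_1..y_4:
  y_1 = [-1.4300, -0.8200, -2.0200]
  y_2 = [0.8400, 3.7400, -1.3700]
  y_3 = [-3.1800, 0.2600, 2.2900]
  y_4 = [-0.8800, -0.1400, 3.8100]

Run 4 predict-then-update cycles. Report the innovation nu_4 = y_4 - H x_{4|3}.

step 1: x^-=[0.4433, -2.2322, -3.1728]  P^-=[1.1238 0.2002 0.1097; 0.2002 0.9899 -0.0627; 0.1097 -0.0627 0.9818]  S=[1.7889 0.1400 0.2491; 0.1400 1.5545 -0.1168; 0.2491 -0.1168 1.1840]  K=[0.6832 -0.1287 -0.0720; 0.1782 0.5990 0.0639; 0.0304 -0.0886 0.8050]  nu=[-0.8840, 1.0788, 1.4340]  x^+=[-0.4029, -1.6518, -2.1410]  P^+=[0.3081 0.0400 -0.0154; 0.0400 0.3439 -0.0317; -0.0154 -0.0317 0.1727]
step 2: x^-=[-0.5612, -1.4871, -2.4707]  P^-=[0.5954 0.1054 0.0104; 0.1054 0.5473 -0.0297; 0.0104 -0.0297 0.4529]  S=[1.1541 0.1135 0.0721; 0.1135 1.0997 -0.0373; 0.0721 -0.0373 0.6628]  K=[0.5517 -0.0997 -0.0578; 0.1472 0.4643 0.0597; 0.0267 -0.0670 0.6708]  nu=[2.1138, 4.7409, 1.2623]  x^+=[0.0592, 1.1006, -1.8853]  P^+=[0.2485 0.0345 -0.0126; 0.0345 0.2681 -0.0226; -0.0126 -0.0226 0.1434]
step 3: x^-=[-0.0629, 0.9037, -2.2059]  P^-=[0.5383 0.0950 0.0085; 0.0950 0.4913 -0.0203; 0.0085 -0.0203 0.4132]  S=[1.0884 0.1074 0.0655; 0.1074 1.0419 -0.0286; 0.0655 -0.0286 0.6247]  K=[0.5284 -0.0951 -0.0538; 0.1412 0.4387 0.0626; 0.0273 -0.0620 0.6514]  nu=[-2.9941, -0.9683, 4.3856]  x^+=[-1.7891, 0.3305, 0.6291]  P^+=[0.2380 0.0333 -0.0118; 0.0333 0.2538 -0.0201; -0.0118 -0.0201 0.1390]
step 4: x^-=[-1.7060, 0.1146, 0.6337]  P^-=[0.5282 0.0930 0.0086; 0.0930 0.4807 -0.0177; 0.0086 -0.0177 0.4072]  S=[1.0769 0.1060 0.0652; 0.1060 1.0308 -0.0265; 0.0652 -0.0265 0.6192]  K=[0.5240 -0.0943 -0.0529; 0.1400 0.4335 0.0638; 0.0276 -0.0608 0.6483]  nu=[0.7046, -0.5924, 3.1114]  x^+=[-1.4455, 0.1551, 2.7064]  P^+=[0.2360 0.0331 -0.0116; 0.0331 0.2508 -0.0194; -0.0116 -0.0194 0.1383]

innov = [0.7046, -0.5924, 3.1114]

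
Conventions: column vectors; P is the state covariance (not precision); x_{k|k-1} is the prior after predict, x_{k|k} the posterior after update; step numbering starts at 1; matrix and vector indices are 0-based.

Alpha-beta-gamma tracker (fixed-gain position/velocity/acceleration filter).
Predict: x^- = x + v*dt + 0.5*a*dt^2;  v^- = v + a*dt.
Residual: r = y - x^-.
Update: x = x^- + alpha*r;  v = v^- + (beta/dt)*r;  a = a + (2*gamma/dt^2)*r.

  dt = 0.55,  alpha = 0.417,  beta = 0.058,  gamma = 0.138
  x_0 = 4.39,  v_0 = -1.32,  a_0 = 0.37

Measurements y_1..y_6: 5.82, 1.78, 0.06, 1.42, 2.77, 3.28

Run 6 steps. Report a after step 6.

a_post = 3.5303

step 1: x_pred=3.7200  r=2.1000  x^+=4.5957  v^+=-0.8950  a^+=2.2861
step 2: x_pred=4.4492  r=-2.6692  x^+=3.3361  v^+=0.0808  a^+=-0.1493
step 3: x_pred=3.3580  r=-3.2980  x^+=1.9827  v^+=-0.3491  a^+=-3.1584
step 4: x_pred=1.3130  r=0.1070  x^+=1.3576  v^+=-2.0749  a^+=-3.0608
step 5: x_pred=-0.2465  r=3.0165  x^+=1.0114  v^+=-3.4402  a^+=-0.3085
step 6: x_pred=-0.9274  r=4.2074  x^+=0.8271  v^+=-3.1662  a^+=3.5303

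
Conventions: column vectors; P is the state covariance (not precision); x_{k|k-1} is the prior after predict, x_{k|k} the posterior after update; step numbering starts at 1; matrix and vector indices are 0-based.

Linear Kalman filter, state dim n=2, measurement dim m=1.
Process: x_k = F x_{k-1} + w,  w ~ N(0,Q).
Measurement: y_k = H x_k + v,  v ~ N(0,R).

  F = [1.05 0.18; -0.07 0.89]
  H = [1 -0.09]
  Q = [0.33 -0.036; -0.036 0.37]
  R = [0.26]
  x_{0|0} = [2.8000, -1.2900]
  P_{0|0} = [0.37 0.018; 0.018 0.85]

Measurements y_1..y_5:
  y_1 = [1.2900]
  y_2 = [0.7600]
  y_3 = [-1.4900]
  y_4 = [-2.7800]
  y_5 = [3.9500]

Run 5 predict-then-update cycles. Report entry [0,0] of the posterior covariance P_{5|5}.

P_post[0,0] = 0.2039

step 1: x^-=[2.7078, -1.3441]  P^-=[0.7723 0.0896; 0.0896 1.0429]  S=[1.0246]  K=[0.7459; -0.0042]  nu=[-1.5388]  x^+=[1.5601, -1.3377]  P^+=[0.2023 0.0928; 0.0928 1.0428]
step 2: x^-=[1.3973, -1.2997]  P^-=[0.6219 0.2017; 0.2017 1.1855]  S=[0.8552]  K=[0.7060; 0.1111]  nu=[-0.7543]  x^+=[0.8648, -1.3835]  P^+=[0.1957 0.1346; 0.1346 1.1749]
step 3: x^-=[0.6590, -1.2919]  P^-=[0.6347 0.2620; 0.2620 1.2848]  S=[0.8579]  K=[0.7123; 0.1706]  nu=[-2.2653]  x^+=[-0.9545, -1.6782]  P^+=[0.1994 0.1577; 0.1577 1.2599]
step 4: x^-=[-1.3043, -1.4268]  P^-=[0.6503 0.2966; 0.2966 1.3493]  S=[0.8678]  K=[0.7186; 0.2018]  nu=[-1.6041]  x^+=[-2.4570, -1.7506]  P^+=[0.2022 0.1707; 0.1707 1.3139]
step 5: x^-=[-2.8949, -1.3860]  P^-=[0.6600 0.3170; 0.3170 1.3905]  S=[0.8742]  K=[0.7223; 0.2195]  nu=[6.7202]  x^+=[1.9594, 0.0890]  P^+=[0.2039 0.1784; 0.1784 1.3484]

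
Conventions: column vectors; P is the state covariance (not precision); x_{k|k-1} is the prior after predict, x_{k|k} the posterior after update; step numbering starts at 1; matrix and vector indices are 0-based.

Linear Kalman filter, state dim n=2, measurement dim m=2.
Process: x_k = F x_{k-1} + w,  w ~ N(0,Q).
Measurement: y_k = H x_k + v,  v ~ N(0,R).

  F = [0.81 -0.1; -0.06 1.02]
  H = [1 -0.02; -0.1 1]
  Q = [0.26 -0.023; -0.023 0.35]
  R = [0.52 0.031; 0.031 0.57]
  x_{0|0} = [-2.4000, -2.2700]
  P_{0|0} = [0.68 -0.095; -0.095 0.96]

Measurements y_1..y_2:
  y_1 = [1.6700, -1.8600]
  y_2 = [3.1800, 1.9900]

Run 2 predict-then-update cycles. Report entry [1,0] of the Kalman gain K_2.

step 1: x^-=[-1.7170, -2.1714]  P^-=[0.7311 -0.2330; -0.2330 1.3629]  S=[1.2610 -0.3029; -0.3029 1.9868]  K=[0.5673 -0.0676; -0.0403 0.6915]  nu=[3.3436, 0.1397]  x^+=[0.1702, -2.2096]  P^+=[0.2930 0.0083; 0.0083 0.3938]
step 2: x^-=[0.3589, -2.2640]  P^-=[0.4549 -0.0705; -0.0705 0.7597]  S=[0.9780 -0.1003; -0.1003 1.3483]  K=[0.4612 -0.0517; -0.0295 0.5665]  nu=[2.7759, 4.2899]  x^+=[1.4175, 0.0842]  P^+=[0.2384 0.0087; 0.0087 0.3228]

K[1,0] = -0.0295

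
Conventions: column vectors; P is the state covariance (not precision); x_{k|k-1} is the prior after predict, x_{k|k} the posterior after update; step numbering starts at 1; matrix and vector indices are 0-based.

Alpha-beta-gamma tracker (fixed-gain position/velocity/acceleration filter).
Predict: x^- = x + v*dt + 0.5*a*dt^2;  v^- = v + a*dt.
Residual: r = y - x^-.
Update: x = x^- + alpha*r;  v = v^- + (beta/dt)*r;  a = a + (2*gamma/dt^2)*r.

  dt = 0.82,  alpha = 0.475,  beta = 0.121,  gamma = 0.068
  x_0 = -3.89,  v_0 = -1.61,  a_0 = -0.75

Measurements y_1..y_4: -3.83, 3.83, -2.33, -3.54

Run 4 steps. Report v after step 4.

v_post = 1.3475

step 1: x_pred=-5.4624  r=1.6324  x^+=-4.6870  v^+=-1.9841  a^+=-0.4198
step 2: x_pred=-6.4551  r=10.2851  x^+=-1.5697  v^+=-0.8107  a^+=1.6604
step 3: x_pred=-1.6762  r=-0.6538  x^+=-1.9868  v^+=0.4544  a^+=1.5282
step 4: x_pred=-1.1004  r=-2.4396  x^+=-2.2592  v^+=1.3475  a^+=1.0348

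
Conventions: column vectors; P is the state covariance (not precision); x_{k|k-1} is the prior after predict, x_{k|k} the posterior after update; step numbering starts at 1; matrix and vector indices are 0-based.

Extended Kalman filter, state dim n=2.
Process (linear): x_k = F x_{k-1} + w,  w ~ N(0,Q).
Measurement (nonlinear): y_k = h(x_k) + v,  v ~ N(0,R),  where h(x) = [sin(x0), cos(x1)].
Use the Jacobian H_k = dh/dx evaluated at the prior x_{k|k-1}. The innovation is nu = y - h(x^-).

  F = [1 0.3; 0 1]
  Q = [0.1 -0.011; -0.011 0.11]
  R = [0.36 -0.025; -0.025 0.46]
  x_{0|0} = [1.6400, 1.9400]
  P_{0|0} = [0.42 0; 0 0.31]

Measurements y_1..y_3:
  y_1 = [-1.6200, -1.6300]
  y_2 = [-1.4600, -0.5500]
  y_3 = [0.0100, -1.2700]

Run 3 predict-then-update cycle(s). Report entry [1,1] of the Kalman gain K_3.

step 1: x^-=[2.2220, 1.9400]  P^-=[0.5479 0.0820; 0.0820 0.4200]  H_jac=[-0.6061 0.0000; 0.0000 -0.9326]  S=[0.5613 0.0214; 0.0214 0.8253]  K=[-0.5887 -0.0774; -0.0706 -0.4728]  nu=[-2.4154, -1.2691]  x^+=[3.7422, 2.7105]  P^+=[0.3465 0.0224; 0.0224 0.2313]
step 2: x^-=[4.5554, 2.7105]  P^-=[0.4807 0.0808; 0.0808 0.3413]  H_jac=[-0.1564 0.0000; 0.0000 -0.4179]  S=[0.3718 -0.0197; -0.0197 0.5196]  K=[-0.2061 -0.0728; -0.0486 -0.2763]  nu=[-0.4723, 0.3585]  x^+=[4.6266, 2.6344]  P^+=[0.4628 0.0678; 0.0678 0.3013]
step 3: x^-=[5.4169, 2.6344]  P^-=[0.6306 0.1472; 0.1472 0.4113]  H_jac=[0.6477 0.0000; 0.0000 -0.4858]  S=[0.6245 -0.0713; -0.0713 0.5570]  K=[0.6488 -0.0453; 0.1134 -0.3441]  nu=[0.7719, -0.3959]  x^+=[5.9357, 2.8581]  P^+=[0.3624 0.0763; 0.0763 0.3317]

K[1,1] = -0.3441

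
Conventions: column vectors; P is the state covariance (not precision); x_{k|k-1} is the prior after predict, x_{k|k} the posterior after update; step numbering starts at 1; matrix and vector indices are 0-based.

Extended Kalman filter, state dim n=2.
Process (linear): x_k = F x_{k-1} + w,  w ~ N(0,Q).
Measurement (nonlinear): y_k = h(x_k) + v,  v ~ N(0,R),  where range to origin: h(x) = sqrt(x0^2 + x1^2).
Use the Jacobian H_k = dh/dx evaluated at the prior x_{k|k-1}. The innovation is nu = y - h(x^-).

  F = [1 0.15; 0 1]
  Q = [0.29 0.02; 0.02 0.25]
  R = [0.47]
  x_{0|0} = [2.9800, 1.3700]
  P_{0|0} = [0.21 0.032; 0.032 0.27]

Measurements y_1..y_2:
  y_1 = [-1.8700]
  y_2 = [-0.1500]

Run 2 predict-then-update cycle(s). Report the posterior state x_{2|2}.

step 1: x^-=[3.1855, 1.3700]  P^-=[0.5157 0.0925; 0.0925 0.5200]  H_jac=[0.9186 0.3951]  S=[1.0535]  K=[0.4844; 0.2757]  nu=[-5.3376]  x^+=[0.6002, -0.1014]  P^+=[0.2685 -0.0482; -0.0482 0.4399]
step 2: x^-=[0.5850, -0.1014]  P^-=[0.5540 0.0378; 0.0378 0.6899]  H_jac=[0.9853 -0.1708]  S=[1.0152]  K=[0.5313; -0.0794]  nu=[-0.7437]  x^+=[0.1899, -0.0424]  P^+=[0.2674 0.0806; 0.0806 0.6835]

x_post = [0.1899, -0.0424]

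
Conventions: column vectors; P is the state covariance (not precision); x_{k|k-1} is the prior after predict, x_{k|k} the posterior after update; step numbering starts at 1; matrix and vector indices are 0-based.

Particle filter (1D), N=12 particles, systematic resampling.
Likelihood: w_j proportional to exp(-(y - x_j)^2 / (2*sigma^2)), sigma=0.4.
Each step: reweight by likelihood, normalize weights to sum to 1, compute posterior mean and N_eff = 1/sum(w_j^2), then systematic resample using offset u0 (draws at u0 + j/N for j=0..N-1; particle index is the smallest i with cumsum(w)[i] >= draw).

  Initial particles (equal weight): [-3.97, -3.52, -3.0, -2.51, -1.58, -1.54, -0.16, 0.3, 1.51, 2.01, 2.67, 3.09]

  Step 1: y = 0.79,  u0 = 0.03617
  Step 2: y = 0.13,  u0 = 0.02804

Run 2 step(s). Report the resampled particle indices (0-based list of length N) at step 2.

resampled_idx = [0, 1, 1, 2, 3, 4, 4, 5, 6, 7, 7, 8]

step 1: w=[0.0000, 0.0000, 0.0000, 0.0000, 0.0000, 0.0000, 0.0806, 0.6388, 0.2677, 0.0129, 0.0000, 0.0000]  mean=0.6090  Neff=2.0562  idx=[6, 7, 7, 7, 7, 7, 7, 7, 7, 8, 8, 8]
step 2: w=[0.0951, 0.1130, 0.1130, 0.1130, 0.1130, 0.1130, 0.1130, 0.1130, 0.1130, 0.0003, 0.0003, 0.0003]  mean=0.2574  Neff=8.9943  idx=[0, 1, 1, 2, 3, 4, 4, 5, 6, 7, 7, 8]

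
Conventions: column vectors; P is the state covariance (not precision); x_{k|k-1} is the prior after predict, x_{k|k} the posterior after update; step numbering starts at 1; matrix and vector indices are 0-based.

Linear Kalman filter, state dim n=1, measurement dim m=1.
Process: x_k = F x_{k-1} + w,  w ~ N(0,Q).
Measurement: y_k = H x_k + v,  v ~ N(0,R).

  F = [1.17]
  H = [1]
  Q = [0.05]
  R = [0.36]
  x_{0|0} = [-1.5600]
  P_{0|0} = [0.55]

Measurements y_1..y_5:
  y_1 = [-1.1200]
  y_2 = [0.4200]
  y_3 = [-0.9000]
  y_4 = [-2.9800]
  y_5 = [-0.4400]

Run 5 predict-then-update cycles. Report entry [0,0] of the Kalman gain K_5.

step 1: x^-=[-1.8252]  P^-=[0.8029]  S=[1.1629]  K=[0.6904]  nu=[0.7052]  x^+=[-1.3383]  P^+=[0.2486]
step 2: x^-=[-1.5658]  P^-=[0.3902]  S=[0.7502]  K=[0.5202]  nu=[1.9858]  x^+=[-0.5329]  P^+=[0.1873]
step 3: x^-=[-0.6235]  P^-=[0.3063]  S=[0.6663]  K=[0.4597]  nu=[-0.2765]  x^+=[-0.7506]  P^+=[0.1655]
step 4: x^-=[-0.8782]  P^-=[0.2766]  S=[0.6366]  K=[0.4345]  nu=[-2.1018]  x^+=[-1.7913]  P^+=[0.1564]
step 5: x^-=[-2.0959]  P^-=[0.2641]  S=[0.6241]  K=[0.4232]  nu=[1.6559]  x^+=[-1.3952]  P^+=[0.1523]

K[0,0] = 0.4232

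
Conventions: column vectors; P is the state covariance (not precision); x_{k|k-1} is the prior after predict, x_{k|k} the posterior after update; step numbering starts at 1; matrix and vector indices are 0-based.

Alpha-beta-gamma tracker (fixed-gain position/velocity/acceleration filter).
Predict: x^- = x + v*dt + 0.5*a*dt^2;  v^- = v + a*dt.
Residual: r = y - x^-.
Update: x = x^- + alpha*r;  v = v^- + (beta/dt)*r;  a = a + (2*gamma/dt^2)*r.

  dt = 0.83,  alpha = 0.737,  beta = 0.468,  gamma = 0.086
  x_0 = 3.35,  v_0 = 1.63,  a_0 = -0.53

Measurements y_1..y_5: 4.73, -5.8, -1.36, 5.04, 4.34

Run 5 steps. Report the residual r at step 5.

step 1: x_pred=4.5203  r=0.2097  x^+=4.6749  v^+=1.3083  a^+=-0.4777
step 2: x_pred=5.5962  r=-11.3962  x^+=-2.8028  v^+=-5.5140  a^+=-3.3230
step 3: x_pred=-8.5240  r=7.1640  x^+=-3.2441  v^+=-4.2326  a^+=-1.5343
step 4: x_pred=-7.2857  r=12.3257  x^+=1.7983  v^+=1.4438  a^+=1.5431
step 5: x_pred=3.5282  r=0.8118  x^+=4.1265  v^+=3.1823  a^+=1.7457

resid = 0.8118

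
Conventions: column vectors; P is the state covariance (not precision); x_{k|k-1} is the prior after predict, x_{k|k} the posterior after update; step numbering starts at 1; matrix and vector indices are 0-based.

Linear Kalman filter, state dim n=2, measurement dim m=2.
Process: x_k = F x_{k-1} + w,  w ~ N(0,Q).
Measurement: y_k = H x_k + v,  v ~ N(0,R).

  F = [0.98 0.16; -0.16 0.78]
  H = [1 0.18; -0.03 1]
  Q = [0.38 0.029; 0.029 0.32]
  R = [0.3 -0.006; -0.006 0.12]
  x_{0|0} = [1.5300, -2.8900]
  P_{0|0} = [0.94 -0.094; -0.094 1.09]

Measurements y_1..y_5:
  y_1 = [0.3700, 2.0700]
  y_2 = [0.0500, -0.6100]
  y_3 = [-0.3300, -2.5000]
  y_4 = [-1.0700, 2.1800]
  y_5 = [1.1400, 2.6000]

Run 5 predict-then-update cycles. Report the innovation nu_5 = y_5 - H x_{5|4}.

step 1: x^-=[1.0370, -2.4990]  P^-=[1.2812 -0.0518; -0.0518 1.0307]  S=[1.5959 0.0896; 0.0896 1.1549]  K=[0.8048 -0.1405; 0.0338 0.8911]  nu=[-0.2172, 4.6001]  x^+=[0.2157, 1.5930]  P^+=[0.2449 -0.0143; -0.0143 0.1063]
step 2: x^-=[0.4662, 1.2080]  P^-=[0.6134 -0.0067; -0.0067 0.3945]  S=[0.9238 0.0399; 0.0399 0.5155]  K=[0.6671 -0.1004; 0.0366 0.7629]  nu=[-0.6337, -1.8040]  x^+=[0.2247, -0.1915]  P^+=[0.2025 -0.0100; -0.0100 0.0910]
step 3: x^-=[0.1896, -0.1853]  P^-=[0.5737 0.0012; 0.0012 0.3831]  S=[0.8866 0.0470; 0.0470 0.5035]  K=[0.6523 -0.0926; 0.0391 0.7571]  nu=[-0.4862, -2.3090]  x^+=[0.0862, -1.9524]  P^+=[0.1979 -0.0091; -0.0091 0.0903]
step 4: x^-=[-0.2279, -1.5366]  P^-=[0.5695 0.0025; 0.0025 0.3823]  S=[0.8828 0.0483; 0.0483 0.5027]  K=[0.6506 -0.0914; 0.0395 0.7566]  nu=[-0.5655, 3.7098]  x^+=[-0.9349, 1.2479]  P^+=[0.1973 -0.0090; -0.0090 0.0903]
step 5: x^-=[-0.7165, 1.1230]  P^-=[0.5690 0.0027; 0.0027 0.3822]  S=[0.8824 0.0484; 0.0484 0.5026]  K=[0.6504 -0.0912; 0.0395 0.7566]  nu=[1.6544, 1.4555]  x^+=[0.2267, 2.2896]  P^+=[0.1973 -0.0089; -0.0089 0.0903]

innov = [1.6544, 1.4555]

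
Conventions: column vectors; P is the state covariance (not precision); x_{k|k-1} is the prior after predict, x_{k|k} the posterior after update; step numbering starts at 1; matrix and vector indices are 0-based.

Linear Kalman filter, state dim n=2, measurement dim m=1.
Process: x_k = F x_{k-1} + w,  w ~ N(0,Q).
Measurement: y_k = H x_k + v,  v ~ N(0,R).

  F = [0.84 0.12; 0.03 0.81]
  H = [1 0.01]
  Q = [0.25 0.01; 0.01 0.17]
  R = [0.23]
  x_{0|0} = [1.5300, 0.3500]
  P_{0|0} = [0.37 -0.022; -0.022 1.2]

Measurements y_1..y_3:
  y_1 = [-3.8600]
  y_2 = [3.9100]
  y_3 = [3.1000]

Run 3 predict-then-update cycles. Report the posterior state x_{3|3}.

x_post = [2.4880, 0.9820]

step 1: x^-=[1.3272, 0.3294]  P^-=[0.5239 0.1209; 0.1209 0.9566]  S=[0.7564]  K=[0.6942; 0.1725]  nu=[-5.1905]  x^+=[-2.2761, -0.5659]  P^+=[0.1594 0.0303; 0.0303 0.9341]
step 2: x^-=[-1.9799, -0.5267]  P^-=[0.3820 0.1256; 0.1256 0.7845]  S=[0.6146]  K=[0.6236; 0.2171]  nu=[5.8951]  x^+=[1.6964, 0.7528]  P^+=[0.1430 0.0424; 0.0424 0.7555]
step 3: x^-=[1.5153, 0.6607]  P^-=[0.3703 0.1160; 0.1160 0.6679]  S=[0.6027]  K=[0.6164; 0.2036]  nu=[1.5781]  x^+=[2.4880, 0.9820]  P^+=[0.1414 0.0404; 0.0404 0.6429]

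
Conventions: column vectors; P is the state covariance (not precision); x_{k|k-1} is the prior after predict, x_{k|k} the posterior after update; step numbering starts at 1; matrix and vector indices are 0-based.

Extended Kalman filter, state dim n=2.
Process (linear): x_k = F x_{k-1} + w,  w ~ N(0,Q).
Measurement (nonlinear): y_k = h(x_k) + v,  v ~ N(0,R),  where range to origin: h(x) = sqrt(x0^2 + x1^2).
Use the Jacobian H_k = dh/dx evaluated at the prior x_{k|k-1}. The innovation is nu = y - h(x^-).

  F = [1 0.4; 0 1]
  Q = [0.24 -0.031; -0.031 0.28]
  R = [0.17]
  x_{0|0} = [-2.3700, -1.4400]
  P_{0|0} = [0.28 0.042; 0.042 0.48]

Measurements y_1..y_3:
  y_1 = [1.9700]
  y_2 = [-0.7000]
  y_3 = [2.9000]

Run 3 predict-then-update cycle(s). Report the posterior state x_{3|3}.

step 1: x^-=[-2.9460, -1.4400]  P^-=[0.6304 0.2030; 0.2030 0.7600]  H_jac=[-0.8984 -0.4391]  S=[0.9856]  K=[-0.6651; -0.5237]  nu=[-1.3091]  x^+=[-2.0753, -0.7544]  P^+=[0.1944 -0.1403; -0.1403 0.4897]
step 2: x^-=[-2.3771, -0.7544]  P^-=[0.4006 0.0246; 0.0246 0.7697]  H_jac=[-0.9531 -0.3025]  S=[0.6185]  K=[-0.6293; -0.4144]  nu=[-3.1939]  x^+=[-0.3672, 0.5690]  P^+=[0.1556 -0.1367; -0.1367 0.6635]
step 3: x^-=[-0.1396, 0.5690]  P^-=[0.3924 0.0977; 0.0977 0.9435]  H_jac=[-0.2382 0.9712]  S=[1.0370]  K=[0.0014; 0.8612]  nu=[2.3141]  x^+=[-0.1364, 2.5619]  P^+=[0.3924 0.0965; 0.0965 0.1744]

x_post = [-0.1364, 2.5619]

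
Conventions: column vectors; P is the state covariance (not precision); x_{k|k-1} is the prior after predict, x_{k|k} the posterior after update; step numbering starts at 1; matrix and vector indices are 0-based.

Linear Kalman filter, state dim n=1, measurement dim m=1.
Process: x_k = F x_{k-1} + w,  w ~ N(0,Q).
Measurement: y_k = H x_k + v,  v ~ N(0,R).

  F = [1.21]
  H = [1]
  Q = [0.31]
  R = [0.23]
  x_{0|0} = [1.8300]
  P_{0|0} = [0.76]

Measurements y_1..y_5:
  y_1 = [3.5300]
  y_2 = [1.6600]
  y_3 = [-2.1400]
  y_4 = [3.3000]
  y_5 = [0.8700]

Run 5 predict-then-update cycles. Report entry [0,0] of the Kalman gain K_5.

step 1: x^-=[2.2143]  P^-=[1.4227]  S=[1.6527]  K=[0.8608]  nu=[1.3157]  x^+=[3.3469]  P^+=[0.1980]
step 2: x^-=[4.0497]  P^-=[0.5999]  S=[0.8299]  K=[0.7229]  nu=[-2.3897]  x^+=[2.3223]  P^+=[0.1663]
step 3: x^-=[2.8100]  P^-=[0.5534]  S=[0.7834]  K=[0.7064]  nu=[-4.9500]  x^+=[-0.6867]  P^+=[0.1625]
step 4: x^-=[-0.8310]  P^-=[0.5479]  S=[0.7779]  K=[0.7043]  nu=[4.1310]  x^+=[2.0786]  P^+=[0.1620]
step 5: x^-=[2.5151]  P^-=[0.5472]  S=[0.7772]  K=[0.7041]  nu=[-1.6451]  x^+=[1.3568]  P^+=[0.1619]

K[0,0] = 0.7041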